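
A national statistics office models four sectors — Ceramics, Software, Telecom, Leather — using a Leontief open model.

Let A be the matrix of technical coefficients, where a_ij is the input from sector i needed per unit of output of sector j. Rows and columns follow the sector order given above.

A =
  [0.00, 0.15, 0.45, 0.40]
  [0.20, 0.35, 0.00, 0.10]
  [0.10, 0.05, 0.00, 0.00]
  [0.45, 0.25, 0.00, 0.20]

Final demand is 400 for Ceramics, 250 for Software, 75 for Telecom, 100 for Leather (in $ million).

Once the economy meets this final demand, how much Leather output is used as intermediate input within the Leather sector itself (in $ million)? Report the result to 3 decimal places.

z_LL = 190.622

I − A =
  [   1.00    -0.15    -0.45    -0.40]
  [  -0.20     0.65     0.00    -0.10]
  [  -0.10    -0.05     1.00     0.00]
  [  -0.45    -0.25     0.00     0.80]
Compute the cofactors C_ij = (−1)^(i+j)·(3×3 minor ij) of I−A; the adjugate is their transpose:
adj(I−A) = Cᵀ =
  [ 0.495000   0.238000   0.222750   0.277250]
  [ 0.205000   0.584000   0.092250   0.175500]
  [ 0.059750   0.053000   0.327250   0.036500]
  [ 0.342500   0.316375   0.154125   0.586250]
det(I−A) = Σ_j (I−A)_1j·C_1j = (1.00)(0.495000) + (-0.15)(0.205000) + (-0.45)(0.059750) + (-0.40)(0.342500) = 0.3003625
(I − A)⁻¹ = adj(I−A) / det(I−A) ≈
  [   1.6480     0.7924     0.7416     0.9231]
  [   0.6825     1.9443     0.3071     0.5843]
  [   0.1989     0.1765     1.0895     0.1215]
  [   1.1403     1.0533     0.5131     1.9518]
First solve x = (I − A)⁻¹ d = adj(I−A)·d / det(I−A); in particular x_L = (0.342500·400 + 0.316375·250 + 0.154125·75 + 0.586250·100) / 0.3003625 = 286.278125 / 0.3003625 ≈ 953.10874.
Intermediate flow from L to L: z_LL = a_LL · x_L = 0.20 × 286.278125 / 0.3003625 = 57.255625 / 0.3003625 ≈ 190.622.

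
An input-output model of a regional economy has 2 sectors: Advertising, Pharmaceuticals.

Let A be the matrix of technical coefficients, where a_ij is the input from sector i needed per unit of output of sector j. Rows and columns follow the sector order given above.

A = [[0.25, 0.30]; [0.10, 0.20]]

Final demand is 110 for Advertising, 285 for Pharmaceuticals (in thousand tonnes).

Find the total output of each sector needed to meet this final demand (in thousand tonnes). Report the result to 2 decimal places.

I − A =
  [   0.75    -0.30]
  [  -0.10     0.80]
det(I−A) = (0.75)(0.80) − (-0.30)(-0.10) = 0.5700
adj(I−A) = [[0.80, 0.30], [0.10, 0.75]]
(I − A)⁻¹ = adj(I−A) / det(I−A) ≈
  [   1.4035     0.5263]
  [   0.1754     1.3158]
x = (I − A)⁻¹ d = adj(I−A)·d / det(I−A), with det(I−A) = 0.5700:
  x_1 = (0.80·110 + 0.30·285) / 0.5700 = 173.50 / 0.5700 ≈ 304.39
  x_2 = (0.10·110 + 0.75·285) / 0.5700 = 224.75 / 0.5700 ≈ 394.30

x_1 = 304.39, x_2 = 394.30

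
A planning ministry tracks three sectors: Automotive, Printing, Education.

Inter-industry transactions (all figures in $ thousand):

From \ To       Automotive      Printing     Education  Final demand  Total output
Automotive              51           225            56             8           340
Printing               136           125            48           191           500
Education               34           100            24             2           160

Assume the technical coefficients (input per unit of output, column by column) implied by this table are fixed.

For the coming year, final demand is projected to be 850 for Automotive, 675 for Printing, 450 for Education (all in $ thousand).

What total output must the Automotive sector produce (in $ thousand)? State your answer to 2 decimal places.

Technical coefficients a_ij = z_ij / X_j:
  a_11 = 51/340 = 0.15, a_21 = 136/340 = 0.40, a_31 = 34/340 = 0.10
  a_12 = 225/500 = 0.45, a_22 = 125/500 = 0.25, a_32 = 100/500 = 0.20
  a_13 = 56/160 = 0.35, a_23 = 48/160 = 0.30, a_33 = 24/160 = 0.15
I − A =
  [   0.85    -0.45    -0.35]
  [  -0.40     0.75    -0.30]
  [  -0.10    -0.20     0.85]
Cofactors of I−A, C_ij = (−1)^(i+j)·(minor ij) (rows/columns in the sector order above):
  C_11 = (0.75)(0.85) − (-0.30)(-0.20) = 0.5775
  C_12 = −[(-0.40)(0.85) − (-0.30)(-0.10)] = 0.3700
  C_13 = (-0.40)(-0.20) − (0.75)(-0.10) = 0.1550
  C_21 = −[(-0.45)(0.85) − (-0.35)(-0.20)] = 0.4525
  C_22 = (0.85)(0.85) − (-0.35)(-0.10) = 0.6875
  C_23 = −[(0.85)(-0.20) − (-0.45)(-0.10)] = 0.2150
  C_31 = (-0.45)(-0.30) − (-0.35)(0.75) = 0.3975
  C_32 = −[(0.85)(-0.30) − (-0.35)(-0.40)] = 0.3950
  C_33 = (0.85)(0.75) − (-0.45)(-0.40) = 0.4575
det(I−A) = Σ_j (I−A)_1j·C_1j = (0.85)(0.5775) + (-0.45)(0.3700) + (-0.35)(0.1550) = 0.270125
adj(I−A) = Cᵀ =
  [ 0.5775   0.4525   0.3975]
  [ 0.3700   0.6875   0.3950]
  [ 0.1550   0.2150   0.4575]
(I − A)⁻¹ = adj(I−A) / det(I−A) ≈
  [   2.1379     1.6752     1.4715]
  [   1.3697     2.5451     1.4623]
  [   0.5738     0.7959     1.6937]
x = (I − A)⁻¹ d = adj(I−A)·d / det(I−A), with det(I−A) = 0.270125:
  x_1 = (0.5775·850 + 0.4525·675 + 0.3975·450) / 0.270125 = 975.1875 / 0.270125 ≈ 3610.13
  x_2 = (0.3700·850 + 0.6875·675 + 0.3950·450) / 0.270125 = 956.3125 / 0.270125 ≈ 3540.26
  x_3 = (0.1550·850 + 0.2150·675 + 0.4575·450) / 0.270125 = 482.75 / 0.270125 ≈ 1787.14

x_1 = 3610.13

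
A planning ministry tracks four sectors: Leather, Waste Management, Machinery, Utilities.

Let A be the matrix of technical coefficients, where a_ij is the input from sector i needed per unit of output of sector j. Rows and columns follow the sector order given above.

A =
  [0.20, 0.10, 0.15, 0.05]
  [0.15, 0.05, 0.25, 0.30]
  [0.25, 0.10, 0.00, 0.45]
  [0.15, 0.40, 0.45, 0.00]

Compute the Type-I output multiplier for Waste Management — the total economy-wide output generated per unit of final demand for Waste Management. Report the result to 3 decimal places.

I − A =
  [   0.80    -0.10    -0.15    -0.05]
  [  -0.15     0.95    -0.25    -0.30]
  [  -0.25    -0.10     1.00    -0.45]
  [  -0.15    -0.40    -0.45     1.00]
Compute the cofactors C_ij = (−1)^(i+j)·(3×3 minor ij) of I−A; the adjugate is their transpose:
adj(I−A) = Cᵀ =
  [ 0.554125   0.144000   0.189375   0.156125]
  [ 0.277750   0.577250   0.338750   0.339500]
  [ 0.318125   0.260000   0.634375   0.379375]
  [ 0.337375   0.369500   0.449375   0.680875]
det(I−A) = Σ_j (I−A)_1j·C_1j = (0.80)(0.554125) + (-0.10)(0.277750) + (-0.15)(0.318125) + (-0.05)(0.337375) = 0.3509375
(I − A)⁻¹ = adj(I−A) / det(I−A) ≈
  [   1.5790     0.4103     0.5396     0.4449]
  [   0.7915     1.6449     0.9653     0.9674]
  [   0.9065     0.7409     1.8077     1.0810]
  [   0.9614     1.0529     1.2805     1.9402]
The output multiplier for sector j is the column-j sum of the Leontief inverse (I − A)⁻¹ = adj(I−A) / det(I−A).
Column 2 of adj(I−A): (0.144000, 0.577250, 0.260000, 0.369500); det(I−A) = 0.3509375.
m_2 = (0.144000 + 0.577250 + 0.260000 + 0.369500) / 0.3509375 = 1.35075 / 0.3509375 ≈ 3.849.

m_2 = 3.849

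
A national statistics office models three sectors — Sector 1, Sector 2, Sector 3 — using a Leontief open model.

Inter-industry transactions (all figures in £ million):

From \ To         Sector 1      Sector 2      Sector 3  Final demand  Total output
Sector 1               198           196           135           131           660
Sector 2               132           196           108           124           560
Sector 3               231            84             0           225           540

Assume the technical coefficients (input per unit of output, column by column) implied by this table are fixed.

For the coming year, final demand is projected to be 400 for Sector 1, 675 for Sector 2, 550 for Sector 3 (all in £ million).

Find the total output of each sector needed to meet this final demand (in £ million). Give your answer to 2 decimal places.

Technical coefficients a_ij = z_ij / X_j:
  a_11 = 198/660 = 0.30, a_21 = 132/660 = 0.20, a_31 = 231/660 = 0.35
  a_12 = 196/560 = 0.35, a_22 = 196/560 = 0.35, a_32 = 84/560 = 0.15
  a_13 = 135/540 = 0.25, a_23 = 108/540 = 0.20, a_33 = 0/540 = 0.00
I − A =
  [   0.70    -0.35    -0.25]
  [  -0.20     0.65    -0.20]
  [  -0.35    -0.15     1.00]
Cofactors of I−A, C_ij = (−1)^(i+j)·(minor ij) (rows/columns in the sector order above):
  C_11 = (0.65)(1.00) − (-0.20)(-0.15) = 0.6200
  C_12 = −[(-0.20)(1.00) − (-0.20)(-0.35)] = 0.2700
  C_13 = (-0.20)(-0.15) − (0.65)(-0.35) = 0.2575
  C_21 = −[(-0.35)(1.00) − (-0.25)(-0.15)] = 0.3875
  C_22 = (0.70)(1.00) − (-0.25)(-0.35) = 0.6125
  C_23 = −[(0.70)(-0.15) − (-0.35)(-0.35)] = 0.2275
  C_31 = (-0.35)(-0.20) − (-0.25)(0.65) = 0.2325
  C_32 = −[(0.70)(-0.20) − (-0.25)(-0.20)] = 0.1900
  C_33 = (0.70)(0.65) − (-0.35)(-0.20) = 0.3850
det(I−A) = Σ_j (I−A)_1j·C_1j = (0.70)(0.6200) + (-0.35)(0.2700) + (-0.25)(0.2575) = 0.275125
adj(I−A) = Cᵀ =
  [ 0.6200   0.3875   0.2325]
  [ 0.2700   0.6125   0.1900]
  [ 0.2575   0.2275   0.3850]
(I − A)⁻¹ = adj(I−A) / det(I−A) ≈
  [   2.2535     1.4085     0.8451]
  [   0.9814     2.2263     0.6906]
  [   0.9359     0.8269     1.3994]
x = (I − A)⁻¹ d = adj(I−A)·d / det(I−A), with det(I−A) = 0.275125:
  x_1 = (0.6200·400 + 0.3875·675 + 0.2325·550) / 0.275125 = 637.4375 / 0.275125 ≈ 2316.90
  x_2 = (0.2700·400 + 0.6125·675 + 0.1900·550) / 0.275125 = 625.9375 / 0.275125 ≈ 2275.10
  x_3 = (0.2575·400 + 0.2275·675 + 0.3850·550) / 0.275125 = 468.3125 / 0.275125 ≈ 1702.18

x_1 = 2316.90, x_2 = 2275.10, x_3 = 1702.18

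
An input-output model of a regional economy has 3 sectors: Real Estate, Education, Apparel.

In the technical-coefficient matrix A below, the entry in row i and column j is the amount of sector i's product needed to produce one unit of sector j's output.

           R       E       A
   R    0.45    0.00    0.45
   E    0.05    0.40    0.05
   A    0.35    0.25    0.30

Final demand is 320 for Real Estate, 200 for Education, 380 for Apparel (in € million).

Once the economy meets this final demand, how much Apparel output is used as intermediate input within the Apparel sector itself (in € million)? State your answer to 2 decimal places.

z_AA = 542.18

I − A =
  [   0.55     0.00    -0.45]
  [  -0.05     0.60    -0.05]
  [  -0.35    -0.25     0.70]
Cofactors of I−A, C_ij = (−1)^(i+j)·(minor ij) (rows/columns in the sector order above):
  C_11 = (0.60)(0.70) − (-0.05)(-0.25) = 0.4075
  C_12 = −[(-0.05)(0.70) − (-0.05)(-0.35)] = 0.0525
  C_13 = (-0.05)(-0.25) − (0.60)(-0.35) = 0.2225
  C_21 = −[(0.00)(0.70) − (-0.45)(-0.25)] = 0.1125
  C_22 = (0.55)(0.70) − (-0.45)(-0.35) = 0.2275
  C_23 = −[(0.55)(-0.25) − (0.00)(-0.35)] = 0.1375
  C_31 = (0.00)(-0.05) − (-0.45)(0.60) = 0.2700
  C_32 = −[(0.55)(-0.05) − (-0.45)(-0.05)] = 0.0500
  C_33 = (0.55)(0.60) − (0.00)(-0.05) = 0.3300
det(I−A) = Σ_j (I−A)_1j·C_1j = (0.55)(0.4075) + (0.00)(0.0525) + (-0.45)(0.2225) = 0.1240
adj(I−A) = Cᵀ =
  [ 0.4075   0.1125   0.2700]
  [ 0.0525   0.2275   0.0500]
  [ 0.2225   0.1375   0.3300]
(I − A)⁻¹ = adj(I−A) / det(I−A) ≈
  [   3.2863     0.9073     2.1774]
  [   0.4234     1.8347     0.4032]
  [   1.7944     1.1089     2.6613]
First solve x = (I − A)⁻¹ d = adj(I−A)·d / det(I−A); in particular x_A = (0.2225·320 + 0.1375·200 + 0.3300·380) / 0.1240 = 224.10 / 0.1240 ≈ 1807.2581.
Intermediate flow from A to A: z_AA = a_AA · x_A = 0.30 × 224.10 / 0.1240 = 67.23 / 0.1240 ≈ 542.18.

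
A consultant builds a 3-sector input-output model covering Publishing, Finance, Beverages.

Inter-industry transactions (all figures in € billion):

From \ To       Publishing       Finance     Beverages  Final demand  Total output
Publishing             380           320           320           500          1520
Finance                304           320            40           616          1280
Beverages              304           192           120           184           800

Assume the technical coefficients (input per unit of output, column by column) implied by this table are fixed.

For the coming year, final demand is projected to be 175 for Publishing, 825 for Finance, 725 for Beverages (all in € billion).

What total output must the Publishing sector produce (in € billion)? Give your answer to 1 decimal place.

Technical coefficients a_ij = z_ij / X_j:
  a_PP = 380/1520 = 0.25, a_FP = 304/1520 = 0.20, a_BP = 304/1520 = 0.20
  a_PF = 320/1280 = 0.25, a_FF = 320/1280 = 0.25, a_BF = 192/1280 = 0.15
  a_PB = 320/800 = 0.40, a_FB = 40/800 = 0.05, a_BB = 120/800 = 0.15
I − A =
  [   0.75    -0.25    -0.40]
  [  -0.20     0.75    -0.05]
  [  -0.20    -0.15     0.85]
Cofactors of I−A, C_ij = (−1)^(i+j)·(minor ij) (rows/columns in the sector order above):
  C_11 = (0.75)(0.85) − (-0.05)(-0.15) = 0.6300
  C_12 = −[(-0.20)(0.85) − (-0.05)(-0.20)] = 0.1800
  C_13 = (-0.20)(-0.15) − (0.75)(-0.20) = 0.1800
  C_21 = −[(-0.25)(0.85) − (-0.40)(-0.15)] = 0.2725
  C_22 = (0.75)(0.85) − (-0.40)(-0.20) = 0.5575
  C_23 = −[(0.75)(-0.15) − (-0.25)(-0.20)] = 0.1625
  C_31 = (-0.25)(-0.05) − (-0.40)(0.75) = 0.3125
  C_32 = −[(0.75)(-0.05) − (-0.40)(-0.20)] = 0.1175
  C_33 = (0.75)(0.75) − (-0.25)(-0.20) = 0.5125
det(I−A) = Σ_j (I−A)_1j·C_1j = (0.75)(0.6300) + (-0.25)(0.1800) + (-0.40)(0.1800) = 0.3555
adj(I−A) = Cᵀ =
  [ 0.6300   0.2725   0.3125]
  [ 0.1800   0.5575   0.1175]
  [ 0.1800   0.1625   0.5125]
(I − A)⁻¹ = adj(I−A) / det(I−A) ≈
  [   1.7722     0.7665     0.8790]
  [   0.5063     1.5682     0.3305]
  [   0.5063     0.4571     1.4416]
x = (I − A)⁻¹ d = adj(I−A)·d / det(I−A), with det(I−A) = 0.3555:
  x_P = (0.6300·175 + 0.2725·825 + 0.3125·725) / 0.3555 = 561.625 / 0.3555 ≈ 1579.8
  x_F = (0.1800·175 + 0.5575·825 + 0.1175·725) / 0.3555 = 576.625 / 0.3555 ≈ 1622.0
  x_B = (0.1800·175 + 0.1625·825 + 0.5125·725) / 0.3555 = 537.125 / 0.3555 ≈ 1510.9

x_P = 1579.8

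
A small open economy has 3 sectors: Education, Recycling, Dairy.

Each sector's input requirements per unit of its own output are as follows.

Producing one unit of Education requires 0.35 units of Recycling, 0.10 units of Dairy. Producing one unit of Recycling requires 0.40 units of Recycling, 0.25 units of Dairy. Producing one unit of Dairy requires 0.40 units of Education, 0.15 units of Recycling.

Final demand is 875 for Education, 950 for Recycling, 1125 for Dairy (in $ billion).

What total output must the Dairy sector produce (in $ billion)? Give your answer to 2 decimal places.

x_D = 2068.64

I − A =
  [   1.00     0.00    -0.40]
  [  -0.35     0.60    -0.15]
  [  -0.10    -0.25     1.00]
Cofactors of I−A, C_ij = (−1)^(i+j)·(minor ij) (rows/columns in the sector order above):
  C_11 = (0.60)(1.00) − (-0.15)(-0.25) = 0.5625
  C_12 = −[(-0.35)(1.00) − (-0.15)(-0.10)] = 0.3650
  C_13 = (-0.35)(-0.25) − (0.60)(-0.10) = 0.1475
  C_21 = −[(0.00)(1.00) − (-0.40)(-0.25)] = 0.1000
  C_22 = (1.00)(1.00) − (-0.40)(-0.10) = 0.9600
  C_23 = −[(1.00)(-0.25) − (0.00)(-0.10)] = 0.2500
  C_31 = (0.00)(-0.15) − (-0.40)(0.60) = 0.2400
  C_32 = −[(1.00)(-0.15) − (-0.40)(-0.35)] = 0.2900
  C_33 = (1.00)(0.60) − (0.00)(-0.35) = 0.6000
det(I−A) = Σ_j (I−A)_1j·C_1j = (1.00)(0.5625) + (0.00)(0.3650) + (-0.40)(0.1475) = 0.5035
adj(I−A) = Cᵀ =
  [ 0.5625   0.1000   0.2400]
  [ 0.3650   0.9600   0.2900]
  [ 0.1475   0.2500   0.6000]
(I − A)⁻¹ = adj(I−A) / det(I−A) ≈
  [   1.1172     0.1986     0.4767]
  [   0.7249     1.9067     0.5760]
  [   0.2929     0.4965     1.1917]
x = (I − A)⁻¹ d = adj(I−A)·d / det(I−A), with det(I−A) = 0.5035:
  x_E = (0.5625·875 + 0.1000·950 + 0.2400·1125) / 0.5035 = 857.1875 / 0.5035 ≈ 1702.46
  x_R = (0.3650·875 + 0.9600·950 + 0.2900·1125) / 0.5035 = 1557.625 / 0.5035 ≈ 3093.59
  x_D = (0.1475·875 + 0.2500·950 + 0.6000·1125) / 0.5035 = 1041.5625 / 0.5035 ≈ 2068.64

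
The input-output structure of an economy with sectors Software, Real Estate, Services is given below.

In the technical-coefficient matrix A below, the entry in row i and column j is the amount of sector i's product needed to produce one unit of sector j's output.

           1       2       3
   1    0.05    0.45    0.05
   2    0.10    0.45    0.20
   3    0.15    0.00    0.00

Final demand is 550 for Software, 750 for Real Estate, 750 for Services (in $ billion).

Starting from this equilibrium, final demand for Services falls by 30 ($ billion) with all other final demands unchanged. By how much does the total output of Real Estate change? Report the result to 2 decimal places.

I − A =
  [   0.95    -0.45    -0.05]
  [  -0.10     0.55    -0.20]
  [  -0.15     0.00     1.00]
Cofactors of I−A, C_ij = (−1)^(i+j)·(minor ij) (rows/columns in the sector order above):
  C_11 = (0.55)(1.00) − (-0.20)(0.00) = 0.5500
  C_12 = −[(-0.10)(1.00) − (-0.20)(-0.15)] = 0.1300
  C_13 = (-0.10)(0.00) − (0.55)(-0.15) = 0.0825
  C_21 = −[(-0.45)(1.00) − (-0.05)(0.00)] = 0.4500
  C_22 = (0.95)(1.00) − (-0.05)(-0.15) = 0.9425
  C_23 = −[(0.95)(0.00) − (-0.45)(-0.15)] = 0.0675
  C_31 = (-0.45)(-0.20) − (-0.05)(0.55) = 0.1175
  C_32 = −[(0.95)(-0.20) − (-0.05)(-0.10)] = 0.1950
  C_33 = (0.95)(0.55) − (-0.45)(-0.10) = 0.4775
det(I−A) = Σ_j (I−A)_1j·C_1j = (0.95)(0.5500) + (-0.45)(0.1300) + (-0.05)(0.0825) = 0.459875
adj(I−A) = Cᵀ =
  [ 0.5500   0.4500   0.1175]
  [ 0.1300   0.9425   0.1950]
  [ 0.0825   0.0675   0.4775]
(I − A)⁻¹ = adj(I−A) / det(I−A) ≈
  [   1.1960     0.9785     0.2555]
  [   0.2827     2.0495     0.4240]
  [   0.1794     0.1468     1.0383]
Δx = (I − A)⁻¹ Δd with Δd having -30 in the Services component and 0 elsewhere.
So Δx_2 = L_23 · (-30), where L_23 = adj(I−A)_23 / det(I−A) = 0.1950 / 0.459875.
Δx_2 = 0.1950 × (-30) / 0.459875 = -5.85 / 0.459875 ≈ -12.72.

Δx_2 = -12.72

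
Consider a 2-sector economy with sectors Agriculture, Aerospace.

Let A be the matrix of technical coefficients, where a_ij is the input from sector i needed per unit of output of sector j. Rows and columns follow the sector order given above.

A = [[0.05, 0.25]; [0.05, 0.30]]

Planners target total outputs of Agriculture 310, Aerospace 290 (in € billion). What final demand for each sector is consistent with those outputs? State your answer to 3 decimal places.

I − A =
  [   0.95    -0.25]
  [  -0.05     0.70]
d = (I − A) x:
  d_1 = (+0.95)·310 + (-0.25)·290 = 222.000
  d_2 = (-0.05)·310 + (+0.70)·290 = 187.500

d_1 = 222.000, d_2 = 187.500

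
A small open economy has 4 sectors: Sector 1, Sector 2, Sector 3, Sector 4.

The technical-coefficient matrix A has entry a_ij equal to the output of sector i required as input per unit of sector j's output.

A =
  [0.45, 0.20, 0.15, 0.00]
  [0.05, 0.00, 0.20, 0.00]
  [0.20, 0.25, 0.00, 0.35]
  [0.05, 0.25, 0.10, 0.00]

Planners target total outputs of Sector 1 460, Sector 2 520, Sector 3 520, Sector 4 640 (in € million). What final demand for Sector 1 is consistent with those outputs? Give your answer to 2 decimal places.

d_1 = 71.00

I − A =
  [   0.55    -0.20    -0.15     0.00]
  [  -0.05     1.00    -0.20     0.00]
  [  -0.20    -0.25     1.00    -0.35]
  [  -0.05    -0.25    -0.10     1.00]
d = (I − A) x:
  d_1 = (+0.55)·460 + (-0.20)·520 + (-0.15)·520 + (+0.00)·640 = 71.00
  d_2 = (-0.05)·460 + (+1.00)·520 + (-0.20)·520 + (+0.00)·640 = 393.00
  d_3 = (-0.20)·460 + (-0.25)·520 + (+1.00)·520 + (-0.35)·640 = 74.00
  d_4 = (-0.05)·460 + (-0.25)·520 + (-0.10)·520 + (+1.00)·640 = 435.00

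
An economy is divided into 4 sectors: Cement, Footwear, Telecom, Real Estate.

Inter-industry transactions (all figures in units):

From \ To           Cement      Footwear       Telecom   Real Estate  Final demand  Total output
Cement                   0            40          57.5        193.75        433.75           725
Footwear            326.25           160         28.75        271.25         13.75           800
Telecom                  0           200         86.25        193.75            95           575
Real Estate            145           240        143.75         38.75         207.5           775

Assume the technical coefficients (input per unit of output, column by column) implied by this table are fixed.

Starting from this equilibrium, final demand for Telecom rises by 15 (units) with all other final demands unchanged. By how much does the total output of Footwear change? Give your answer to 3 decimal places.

Δx_2 = 8.754

Technical coefficients a_ij = z_ij / X_j:
  a_11 = 0/725 = 0.00, a_21 = 326.25/725 = 0.45, a_31 = 0/725 = 0.00, a_41 = 145/725 = 0.20
  a_12 = 40/800 = 0.05, a_22 = 160/800 = 0.20, a_32 = 200/800 = 0.25, a_42 = 240/800 = 0.30
  a_13 = 57.5/575 = 0.10, a_23 = 28.75/575 = 0.05, a_33 = 86.25/575 = 0.15, a_43 = 143.75/575 = 0.25
  a_14 = 193.75/775 = 0.25, a_24 = 271.25/775 = 0.35, a_34 = 193.75/775 = 0.25, a_44 = 38.75/775 = 0.05
I − A =
  [   1.00    -0.05    -0.10    -0.25]
  [  -0.45     0.80    -0.05    -0.35]
  [   0.00    -0.25     0.85    -0.25]
  [  -0.20    -0.30    -0.25     0.95]
Compute the cofactors C_ij = (−1)^(i+j)·(3×3 minor ij) of I−A; the adjugate is their transpose:
adj(I−A) = Cᵀ =
  [ 0.469250   0.147875   0.126000   0.211125]
  [ 0.397250   0.697500   0.210375   0.416875]
  [ 0.198125   0.302500   0.556375   0.310000]
  [ 0.276375   0.331000   0.239375   0.637125]
det(I−A) = Σ_j (I−A)_1j·C_1j = (1.00)(0.469250) + (-0.05)(0.397250) + (-0.10)(0.198125) + (-0.25)(0.276375) = 0.36048125
(I − A)⁻¹ = adj(I−A) / det(I−A) ≈
  [   1.3017     0.4102     0.3495     0.5857]
  [   1.1020     1.9349     0.5836     1.1564]
  [   0.5496     0.8392     1.5434     0.8600]
  [   0.7667     0.9182     0.6640     1.7674]
Δx = (I − A)⁻¹ Δd with Δd having +15 in the Telecom component and 0 elsewhere.
So Δx_2 = L_23 · (+15), where L_23 = adj(I−A)_23 / det(I−A) = 0.210375 / 0.36048125.
Δx_2 = 0.210375 × (+15) / 0.36048125 = 3.155625 / 0.36048125 ≈ 8.754.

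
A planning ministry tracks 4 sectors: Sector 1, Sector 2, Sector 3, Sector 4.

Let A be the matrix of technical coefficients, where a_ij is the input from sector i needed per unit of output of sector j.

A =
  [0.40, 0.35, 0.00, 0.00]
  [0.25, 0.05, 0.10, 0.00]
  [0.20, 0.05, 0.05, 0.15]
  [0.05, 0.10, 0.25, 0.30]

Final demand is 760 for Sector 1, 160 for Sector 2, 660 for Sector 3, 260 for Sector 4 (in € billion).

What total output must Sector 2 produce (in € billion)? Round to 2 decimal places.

x_2 = 749.25

I − A =
  [   0.60    -0.35     0.00     0.00]
  [  -0.25     0.95    -0.10     0.00]
  [  -0.20    -0.05     0.95    -0.15]
  [  -0.05    -0.10    -0.25     0.70]
Compute the cofactors C_ij = (−1)^(i+j)·(3×3 minor ij) of I−A; the adjugate is their transpose:
adj(I−A) = Cᵀ =
  [ 0.591125   0.219625   0.024500   0.005250]
  [ 0.171625   0.376500   0.042000   0.009000]
  [ 0.152625   0.081625   0.337750   0.072375]
  [ 0.121250   0.098625   0.128375   0.448375]
det(I−A) = Σ_j (I−A)_1j·C_1j = (0.60)(0.591125) + (-0.35)(0.171625) + (0.00)(0.152625) + (0.00)(0.121250) = 0.29460625
(I − A)⁻¹ = adj(I−A) / det(I−A) ≈
  [   2.0065     0.7455     0.0832     0.0178]
  [   0.5826     1.2780     0.1426     0.0305]
  [   0.5181     0.2771     1.1464     0.2457]
  [   0.4116     0.3348     0.4358     1.5219]
x = (I − A)⁻¹ d = adj(I−A)·d / det(I−A), with det(I−A) = 0.29460625:
  x_1 = (0.591125·760 + 0.219625·160 + 0.024500·660 + 0.005250·260) / 0.29460625 = 501.93 / 0.29460625 ≈ 1703.73
  x_2 = (0.171625·760 + 0.376500·160 + 0.042000·660 + 0.009000·260) / 0.29460625 = 220.735 / 0.29460625 ≈ 749.25
  x_3 = (0.152625·760 + 0.081625·160 + 0.337750·660 + 0.072375·260) / 0.29460625 = 370.7875 / 0.29460625 ≈ 1258.59
  x_4 = (0.121250·760 + 0.098625·160 + 0.128375·660 + 0.448375·260) / 0.29460625 = 309.235 / 0.29460625 ≈ 1049.66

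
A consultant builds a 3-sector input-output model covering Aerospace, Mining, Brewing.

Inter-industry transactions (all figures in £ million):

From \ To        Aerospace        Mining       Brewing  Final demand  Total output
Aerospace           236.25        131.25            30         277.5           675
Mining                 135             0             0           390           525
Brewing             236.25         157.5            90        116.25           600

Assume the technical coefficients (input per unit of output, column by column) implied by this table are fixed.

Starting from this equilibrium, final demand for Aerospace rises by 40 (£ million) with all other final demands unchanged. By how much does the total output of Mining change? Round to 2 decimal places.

Δx_2 = 13.89

Technical coefficients a_ij = z_ij / X_j:
  a_11 = 236.25/675 = 0.35, a_21 = 135/675 = 0.20, a_31 = 236.25/675 = 0.35
  a_12 = 131.25/525 = 0.25, a_22 = 0/525 = 0.00, a_32 = 157.5/525 = 0.30
  a_13 = 30/600 = 0.05, a_23 = 0/600 = 0.00, a_33 = 90/600 = 0.15
I − A =
  [   0.65    -0.25    -0.05]
  [  -0.20     1.00     0.00]
  [  -0.35    -0.30     0.85]
Cofactors of I−A, C_ij = (−1)^(i+j)·(minor ij) (rows/columns in the sector order above):
  C_11 = (1.00)(0.85) − (0.00)(-0.30) = 0.8500
  C_12 = −[(-0.20)(0.85) − (0.00)(-0.35)] = 0.1700
  C_13 = (-0.20)(-0.30) − (1.00)(-0.35) = 0.4100
  C_21 = −[(-0.25)(0.85) − (-0.05)(-0.30)] = 0.2275
  C_22 = (0.65)(0.85) − (-0.05)(-0.35) = 0.5350
  C_23 = −[(0.65)(-0.30) − (-0.25)(-0.35)] = 0.2825
  C_31 = (-0.25)(0.00) − (-0.05)(1.00) = 0.0500
  C_32 = −[(0.65)(0.00) − (-0.05)(-0.20)] = 0.0100
  C_33 = (0.65)(1.00) − (-0.25)(-0.20) = 0.6000
det(I−A) = Σ_j (I−A)_1j·C_1j = (0.65)(0.8500) + (-0.25)(0.1700) + (-0.05)(0.4100) = 0.4895
adj(I−A) = Cᵀ =
  [ 0.8500   0.2275   0.0500]
  [ 0.1700   0.5350   0.0100]
  [ 0.4100   0.2825   0.6000]
(I − A)⁻¹ = adj(I−A) / det(I−A) ≈
  [   1.7365     0.4648     0.1021]
  [   0.3473     1.0930     0.0204]
  [   0.8376     0.5771     1.2257]
Δx = (I − A)⁻¹ Δd with Δd having +40 in the Aerospace component and 0 elsewhere.
So Δx_2 = L_21 · (+40), where L_21 = adj(I−A)_21 / det(I−A) = 0.1700 / 0.4895.
Δx_2 = 0.1700 × (+40) / 0.4895 = 6.80 / 0.4895 ≈ 13.89.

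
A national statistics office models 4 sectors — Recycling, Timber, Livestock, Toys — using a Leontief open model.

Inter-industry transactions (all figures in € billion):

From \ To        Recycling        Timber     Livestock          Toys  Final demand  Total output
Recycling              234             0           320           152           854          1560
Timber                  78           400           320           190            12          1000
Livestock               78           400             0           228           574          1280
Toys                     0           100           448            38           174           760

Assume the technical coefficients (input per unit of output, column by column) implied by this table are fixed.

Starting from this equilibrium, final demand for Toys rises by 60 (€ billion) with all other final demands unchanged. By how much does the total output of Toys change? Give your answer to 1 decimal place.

Technical coefficients a_ij = z_ij / X_j:
  a_11 = 234/1560 = 0.15, a_21 = 78/1560 = 0.05, a_31 = 78/1560 = 0.05, a_41 = 0/1560 = 0.00
  a_12 = 0/1000 = 0.00, a_22 = 400/1000 = 0.40, a_32 = 400/1000 = 0.40, a_42 = 100/1000 = 0.10
  a_13 = 320/1280 = 0.25, a_23 = 320/1280 = 0.25, a_33 = 0/1280 = 0.00, a_43 = 448/1280 = 0.35
  a_14 = 152/760 = 0.20, a_24 = 190/760 = 0.25, a_34 = 228/760 = 0.30, a_44 = 38/760 = 0.05
I − A =
  [   0.85     0.00    -0.25    -0.20]
  [  -0.05     0.60    -0.25    -0.25]
  [  -0.05    -0.40     1.00    -0.30]
  [   0.00    -0.10    -0.35     0.95]
Compute the cofactors C_ij = (−1)^(i+j)·(3×3 minor ij) of I−A; the adjugate is their transpose:
adj(I−A) = Cᵀ =
  [ 0.344500   0.150500   0.183250   0.170000]
  [ 0.058500   0.702875   0.291625   0.289375]
  [ 0.047750   0.349500   0.462250   0.248000]
  [ 0.023750   0.202750   0.201000   0.412500]
det(I−A) = Σ_j (I−A)_1j·C_1j = (0.85)(0.344500) + (0.00)(0.058500) + (-0.25)(0.047750) + (-0.20)(0.023750) = 0.2761375
(I − A)⁻¹ = adj(I−A) / det(I−A) ≈
  [   1.2476     0.5450     0.6636     0.6156]
  [   0.2119     2.5454     1.0561     1.0479]
  [   0.1729     1.2657     1.6740     0.8981]
  [   0.0860     0.7342     0.7279     1.4938]
Δx = (I − A)⁻¹ Δd with Δd having +60 in the Toys component and 0 elsewhere.
So Δx_4 = L_44 · (+60), where L_44 = adj(I−A)_44 / det(I−A) = 0.412500 / 0.2761375.
Δx_4 = 0.412500 × (+60) / 0.2761375 = 24.75 / 0.2761375 ≈ 89.6.

Δx_4 = 89.6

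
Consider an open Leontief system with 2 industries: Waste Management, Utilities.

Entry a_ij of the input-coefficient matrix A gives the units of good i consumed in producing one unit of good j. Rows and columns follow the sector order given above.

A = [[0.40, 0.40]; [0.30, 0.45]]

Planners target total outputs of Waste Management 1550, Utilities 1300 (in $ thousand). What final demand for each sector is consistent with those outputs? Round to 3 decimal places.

d_1 = 410.000, d_2 = 250.000

I − A =
  [   0.60    -0.40]
  [  -0.30     0.55]
d = (I − A) x:
  d_1 = (+0.60)·1550 + (-0.40)·1300 = 410.000
  d_2 = (-0.30)·1550 + (+0.55)·1300 = 250.000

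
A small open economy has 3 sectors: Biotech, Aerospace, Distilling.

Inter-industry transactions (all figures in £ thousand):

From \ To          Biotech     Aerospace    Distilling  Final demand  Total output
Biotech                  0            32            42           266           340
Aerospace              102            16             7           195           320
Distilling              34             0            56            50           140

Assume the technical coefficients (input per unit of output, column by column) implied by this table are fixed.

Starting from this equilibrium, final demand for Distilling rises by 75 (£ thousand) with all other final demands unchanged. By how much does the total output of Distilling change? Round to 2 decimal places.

Δx_D = 131.93

Technical coefficients a_ij = z_ij / X_j:
  a_BB = 0/340 = 0.00, a_AB = 102/340 = 0.30, a_DB = 34/340 = 0.10
  a_BA = 32/320 = 0.10, a_AA = 16/320 = 0.05, a_DA = 0/320 = 0.00
  a_BD = 42/140 = 0.30, a_AD = 7/140 = 0.05, a_DD = 56/140 = 0.40
I − A =
  [   1.00    -0.10    -0.30]
  [  -0.30     0.95    -0.05]
  [  -0.10     0.00     0.60]
Cofactors of I−A, C_ij = (−1)^(i+j)·(minor ij) (rows/columns in the sector order above):
  C_11 = (0.95)(0.60) − (-0.05)(0.00) = 0.5700
  C_12 = −[(-0.30)(0.60) − (-0.05)(-0.10)] = 0.1850
  C_13 = (-0.30)(0.00) − (0.95)(-0.10) = 0.0950
  C_21 = −[(-0.10)(0.60) − (-0.30)(0.00)] = 0.0600
  C_22 = (1.00)(0.60) − (-0.30)(-0.10) = 0.5700
  C_23 = −[(1.00)(0.00) − (-0.10)(-0.10)] = 0.0100
  C_31 = (-0.10)(-0.05) − (-0.30)(0.95) = 0.2900
  C_32 = −[(1.00)(-0.05) − (-0.30)(-0.30)] = 0.1400
  C_33 = (1.00)(0.95) − (-0.10)(-0.30) = 0.9200
det(I−A) = Σ_j (I−A)_1j·C_1j = (1.00)(0.5700) + (-0.10)(0.1850) + (-0.30)(0.0950) = 0.5230
adj(I−A) = Cᵀ =
  [ 0.5700   0.0600   0.2900]
  [ 0.1850   0.5700   0.1400]
  [ 0.0950   0.0100   0.9200]
(I − A)⁻¹ = adj(I−A) / det(I−A) ≈
  [   1.0899     0.1147     0.5545]
  [   0.3537     1.0899     0.2677]
  [   0.1816     0.0191     1.7591]
Δx = (I − A)⁻¹ Δd with Δd having +75 in the Distilling component and 0 elsewhere.
So Δx_D = L_DD · (+75), where L_DD = adj(I−A)_DD / det(I−A) = 0.9200 / 0.5230.
Δx_D = 0.9200 × (+75) / 0.5230 = 69.00 / 0.5230 ≈ 131.93.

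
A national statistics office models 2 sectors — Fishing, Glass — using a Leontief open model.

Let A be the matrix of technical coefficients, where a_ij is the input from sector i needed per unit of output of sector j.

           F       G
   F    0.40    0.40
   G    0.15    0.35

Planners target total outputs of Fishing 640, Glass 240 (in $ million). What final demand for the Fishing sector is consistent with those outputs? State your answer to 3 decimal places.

I − A =
  [   0.60    -0.40]
  [  -0.15     0.65]
d = (I − A) x:
  d_F = (+0.60)·640 + (-0.40)·240 = 288.000
  d_G = (-0.15)·640 + (+0.65)·240 = 60.000

d_F = 288.000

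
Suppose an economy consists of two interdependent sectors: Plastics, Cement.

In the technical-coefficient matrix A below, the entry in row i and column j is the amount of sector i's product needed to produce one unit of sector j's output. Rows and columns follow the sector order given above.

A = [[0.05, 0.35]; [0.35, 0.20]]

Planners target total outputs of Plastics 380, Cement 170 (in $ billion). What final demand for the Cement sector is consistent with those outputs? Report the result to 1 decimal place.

d_C = 3.0

I − A =
  [   0.95    -0.35]
  [  -0.35     0.80]
d = (I − A) x:
  d_P = (+0.95)·380 + (-0.35)·170 = 301.5
  d_C = (-0.35)·380 + (+0.80)·170 = 3.0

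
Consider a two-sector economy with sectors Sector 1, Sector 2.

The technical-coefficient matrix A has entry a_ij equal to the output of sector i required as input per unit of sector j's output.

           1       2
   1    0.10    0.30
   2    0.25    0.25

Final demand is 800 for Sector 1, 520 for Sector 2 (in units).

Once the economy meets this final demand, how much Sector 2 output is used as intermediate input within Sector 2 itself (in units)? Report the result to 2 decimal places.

I − A =
  [   0.90    -0.30]
  [  -0.25     0.75]
det(I−A) = (0.90)(0.75) − (-0.30)(-0.25) = 0.6000
adj(I−A) = [[0.75, 0.30], [0.25, 0.90]]
(I − A)⁻¹ = adj(I−A) / det(I−A) ≈
  [   1.2500     0.5000]
  [   0.4167     1.5000]
First solve x = (I − A)⁻¹ d = adj(I−A)·d / det(I−A); in particular x_2 = (0.25·800 + 0.90·520) / 0.6000 = 668.00 / 0.6000 ≈ 1113.3333.
Intermediate flow from 2 to 2: z_22 = a_22 · x_2 = 0.25 × 668.00 / 0.6000 = 167.00 / 0.6000 ≈ 278.33.

z_22 = 278.33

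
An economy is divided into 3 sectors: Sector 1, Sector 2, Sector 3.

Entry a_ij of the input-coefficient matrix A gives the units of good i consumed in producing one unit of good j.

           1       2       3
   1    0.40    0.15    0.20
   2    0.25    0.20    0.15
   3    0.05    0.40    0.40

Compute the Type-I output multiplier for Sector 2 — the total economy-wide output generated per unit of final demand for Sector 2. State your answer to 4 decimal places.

m_2 = 3.8303

I − A =
  [   0.60    -0.15    -0.20]
  [  -0.25     0.80    -0.15]
  [  -0.05    -0.40     0.60]
Cofactors of I−A, C_ij = (−1)^(i+j)·(minor ij) (rows/columns in the sector order above):
  C_11 = (0.80)(0.60) − (-0.15)(-0.40) = 0.4200
  C_12 = −[(-0.25)(0.60) − (-0.15)(-0.05)] = 0.1575
  C_13 = (-0.25)(-0.40) − (0.80)(-0.05) = 0.1400
  C_21 = −[(-0.15)(0.60) − (-0.20)(-0.40)] = 0.1700
  C_22 = (0.60)(0.60) − (-0.20)(-0.05) = 0.3500
  C_23 = −[(0.60)(-0.40) − (-0.15)(-0.05)] = 0.2475
  C_31 = (-0.15)(-0.15) − (-0.20)(0.80) = 0.1825
  C_32 = −[(0.60)(-0.15) − (-0.20)(-0.25)] = 0.1400
  C_33 = (0.60)(0.80) − (-0.15)(-0.25) = 0.4425
det(I−A) = Σ_j (I−A)_1j·C_1j = (0.60)(0.4200) + (-0.15)(0.1575) + (-0.20)(0.1400) = 0.200375
adj(I−A) = Cᵀ =
  [ 0.4200   0.1700   0.1825]
  [ 0.1575   0.3500   0.1400]
  [ 0.1400   0.2475   0.4425]
(I − A)⁻¹ = adj(I−A) / det(I−A) ≈
  [   2.09607     0.84841     0.91079]
  [   0.78603     1.74672     0.69869]
  [   0.69869     1.23518     2.20836]
The output multiplier for sector j is the column-j sum of the Leontief inverse (I − A)⁻¹ = adj(I−A) / det(I−A).
Column 2 of adj(I−A): (0.1700, 0.3500, 0.2475); det(I−A) = 0.200375.
m_2 = (0.1700 + 0.3500 + 0.2475) / 0.200375 = 0.7675 / 0.200375 ≈ 3.8303.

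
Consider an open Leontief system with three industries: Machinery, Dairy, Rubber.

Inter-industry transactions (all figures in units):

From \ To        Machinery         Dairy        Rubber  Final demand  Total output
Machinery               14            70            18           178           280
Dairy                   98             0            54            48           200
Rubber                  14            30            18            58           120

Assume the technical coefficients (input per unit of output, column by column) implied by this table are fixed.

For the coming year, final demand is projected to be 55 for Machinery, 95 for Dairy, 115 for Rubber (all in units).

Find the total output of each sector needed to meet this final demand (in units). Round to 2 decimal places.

Technical coefficients a_ij = z_ij / X_j:
  a_MM = 14/280 = 0.05, a_DM = 98/280 = 0.35, a_RM = 14/280 = 0.05
  a_MD = 70/200 = 0.35, a_DD = 0/200 = 0.00, a_RD = 30/200 = 0.15
  a_MR = 18/120 = 0.15, a_DR = 54/120 = 0.45, a_RR = 18/120 = 0.15
I − A =
  [   0.95    -0.35    -0.15]
  [  -0.35     1.00    -0.45]
  [  -0.05    -0.15     0.85]
Cofactors of I−A, C_ij = (−1)^(i+j)·(minor ij) (rows/columns in the sector order above):
  C_11 = (1.00)(0.85) − (-0.45)(-0.15) = 0.7825
  C_12 = −[(-0.35)(0.85) − (-0.45)(-0.05)] = 0.3200
  C_13 = (-0.35)(-0.15) − (1.00)(-0.05) = 0.1025
  C_21 = −[(-0.35)(0.85) − (-0.15)(-0.15)] = 0.3200
  C_22 = (0.95)(0.85) − (-0.15)(-0.05) = 0.8000
  C_23 = −[(0.95)(-0.15) − (-0.35)(-0.05)] = 0.1600
  C_31 = (-0.35)(-0.45) − (-0.15)(1.00) = 0.3075
  C_32 = −[(0.95)(-0.45) − (-0.15)(-0.35)] = 0.4800
  C_33 = (0.95)(1.00) − (-0.35)(-0.35) = 0.8275
det(I−A) = Σ_j (I−A)_1j·C_1j = (0.95)(0.7825) + (-0.35)(0.3200) + (-0.15)(0.1025) = 0.6160
adj(I−A) = Cᵀ =
  [ 0.7825   0.3200   0.3075]
  [ 0.3200   0.8000   0.4800]
  [ 0.1025   0.1600   0.8275]
(I − A)⁻¹ = adj(I−A) / det(I−A) ≈
  [   1.2703     0.5195     0.4992]
  [   0.5195     1.2987     0.7792]
  [   0.1664     0.2597     1.3433]
x = (I − A)⁻¹ d = adj(I−A)·d / det(I−A), with det(I−A) = 0.6160:
  x_M = (0.7825·55 + 0.3200·95 + 0.3075·115) / 0.6160 = 108.80 / 0.6160 ≈ 176.62
  x_D = (0.3200·55 + 0.8000·95 + 0.4800·115) / 0.6160 = 148.80 / 0.6160 ≈ 241.56
  x_R = (0.1025·55 + 0.1600·95 + 0.8275·115) / 0.6160 = 116.00 / 0.6160 ≈ 188.31

x_M = 176.62, x_D = 241.56, x_R = 188.31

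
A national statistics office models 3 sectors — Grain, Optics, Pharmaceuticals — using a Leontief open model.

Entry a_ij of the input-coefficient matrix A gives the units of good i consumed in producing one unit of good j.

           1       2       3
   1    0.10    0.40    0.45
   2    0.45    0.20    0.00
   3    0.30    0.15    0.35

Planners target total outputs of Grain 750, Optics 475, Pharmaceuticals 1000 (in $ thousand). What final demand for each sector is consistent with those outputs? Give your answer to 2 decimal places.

I − A =
  [   0.90    -0.40    -0.45]
  [  -0.45     0.80     0.00]
  [  -0.30    -0.15     0.65]
d = (I − A) x:
  d_1 = (+0.90)·750 + (-0.40)·475 + (-0.45)·1000 = 35.00
  d_2 = (-0.45)·750 + (+0.80)·475 + (+0.00)·1000 = 42.50
  d_3 = (-0.30)·750 + (-0.15)·475 + (+0.65)·1000 = 353.75

d_1 = 35.00, d_2 = 42.50, d_3 = 353.75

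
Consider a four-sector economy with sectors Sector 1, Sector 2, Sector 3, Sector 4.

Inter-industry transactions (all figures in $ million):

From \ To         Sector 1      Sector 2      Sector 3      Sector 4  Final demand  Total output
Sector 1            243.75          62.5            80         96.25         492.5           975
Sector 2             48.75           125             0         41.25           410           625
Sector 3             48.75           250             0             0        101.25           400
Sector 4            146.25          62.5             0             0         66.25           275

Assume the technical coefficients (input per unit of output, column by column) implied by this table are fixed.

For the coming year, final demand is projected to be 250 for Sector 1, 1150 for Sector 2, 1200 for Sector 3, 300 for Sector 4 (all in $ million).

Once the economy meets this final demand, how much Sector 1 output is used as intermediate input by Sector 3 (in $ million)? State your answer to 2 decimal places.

z_13 = 385.80

Technical coefficients a_ij = z_ij / X_j:
  a_11 = 243.75/975 = 0.25, a_21 = 48.75/975 = 0.05, a_31 = 48.75/975 = 0.05, a_41 = 146.25/975 = 0.15
  a_12 = 62.5/625 = 0.10, a_22 = 125/625 = 0.20, a_32 = 250/625 = 0.40, a_42 = 62.5/625 = 0.10
  a_13 = 80/400 = 0.20, a_23 = 0/400 = 0.00, a_33 = 0/400 = 0.00, a_43 = 0/400 = 0.00
  a_14 = 96.25/275 = 0.35, a_24 = 41.25/275 = 0.15, a_34 = 0/275 = 0.00, a_44 = 0/275 = 0.00
I − A =
  [   0.75    -0.10    -0.20    -0.35]
  [  -0.05     0.80     0.00    -0.15]
  [  -0.05    -0.40     1.00     0.00]
  [  -0.15    -0.10     0.00     1.00]
Compute the cofactors C_ij = (−1)^(i+j)·(3×3 minor ij) of I−A; the adjugate is their transpose:
adj(I−A) = Cᵀ =
  [ 0.78500   0.21500   0.15700   0.30700]
  [ 0.07250   0.68750   0.01450   0.12850]
  [ 0.06825   0.28575   0.53775   0.06675]
  [ 0.12500   0.10100   0.02500   0.58300]
det(I−A) = Σ_j (I−A)_1j·C_1j = (0.75)(0.78500) + (-0.10)(0.07250) + (-0.20)(0.06825) + (-0.35)(0.12500) = 0.5241
(I − A)⁻¹ = adj(I−A) / det(I−A) ≈
  [   1.4978     0.4102     0.2996     0.5858]
  [   0.1383     1.3118     0.0277     0.2452]
  [   0.1302     0.5452     1.0260     0.1274]
  [   0.2385     0.1927     0.0477     1.1124]
First solve x = (I − A)⁻¹ d = adj(I−A)·d / det(I−A); in particular x_3 = (0.06825·250 + 0.28575·1150 + 0.53775·1200 + 0.06675·300) / 0.5241 = 1011.00 / 0.5241 ≈ 1929.0212.
Intermediate flow from 1 to 3: z_13 = a_13 · x_3 = 0.20 × 1011.00 / 0.5241 = 202.20 / 0.5241 ≈ 385.80.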